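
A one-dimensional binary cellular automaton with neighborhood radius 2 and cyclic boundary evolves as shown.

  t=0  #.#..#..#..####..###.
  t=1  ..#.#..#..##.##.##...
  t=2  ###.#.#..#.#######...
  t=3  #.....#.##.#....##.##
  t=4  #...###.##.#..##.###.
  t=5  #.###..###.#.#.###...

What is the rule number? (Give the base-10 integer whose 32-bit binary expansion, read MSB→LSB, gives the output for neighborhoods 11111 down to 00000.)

1490956462

  #####|.  b31=0 t=2,i=13
  ####.|#  b30=1 t=0,i=13
  ###.#|.  b29=0 t=0,i=19
  ###..|#  b28=1 t=0,i=14
  ##.##|#  b27=1 t=1,i=12
  ##.#.|.  b26=0 t=0,i=20
  ##..#|.  b25=0 t=0,i=15
  ##...|.  b24=0 t=1,i=18
  #.###|#  b23=1 t=2,i=11
  #.##.|#  b22=1 t=1,i=13
  #.#.#|.  b21=0 t=0,i=0
  #.#..|#  b20=1 t=0,i=2
  #..##|#  b19=1 t=0,i=10
  #..#.|#  b18=1 t=0,i=4
  #...#|#  b17=1 t=2,i=19
  #....|.  b16=0 t=1,i=19
  .####|.  b15=0 t=0,i=12
  .###.|.  b14=0 t=0,i=18
  .##.#|#  b13=1 t=1,i=11
  .##..|#  b12=1 t=1,i=17
  .#.##|.  b11=0 t=2,i=10
  .#.#.|.  b10=0 t=0,i=1
  .#..#|.  b9=0 t=0,i=3
  .#...|.  b8=0 t=3,i=12
  ..###|#  b7=1 t=0,i=11
  ..##.|.  b6=0 t=1,i=10
  ..#.#|#  b5=1 t=1,i=2
  ..#..|.  b4=0 t=0,i=5
  ...##|#  b3=1 t=2,i=20
  ...#.|#  b2=1 t=1,i=1
  ....#|#  b1=1 t=1,i=0
  .....|.  b0=0 t=1,i=20
  bits 01011000110111100011000010101110 = 1490956462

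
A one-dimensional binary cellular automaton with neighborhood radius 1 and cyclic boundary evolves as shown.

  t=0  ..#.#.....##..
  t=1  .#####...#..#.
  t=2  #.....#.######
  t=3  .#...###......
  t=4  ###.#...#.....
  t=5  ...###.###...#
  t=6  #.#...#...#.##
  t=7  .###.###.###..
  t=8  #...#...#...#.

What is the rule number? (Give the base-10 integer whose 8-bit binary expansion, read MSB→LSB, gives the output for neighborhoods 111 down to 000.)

  ### -> .   bit 7 = 0  t=1,i=2
  ##. -> .   bit 6 = 0  t=0,i=11
  #.# -> #   bit 5 = 1  t=0,i=3
  #.. -> #   bit 4 = 1  t=0,i=5
  .## -> .   bit 3 = 0  t=0,i=10
  .#. -> #   bit 2 = 1  t=0,i=2
  ..# -> #   bit 1 = 1  t=0,i=1
  ... -> .   bit 0 = 0  t=0,i=0
  bits 00110110 = 54

54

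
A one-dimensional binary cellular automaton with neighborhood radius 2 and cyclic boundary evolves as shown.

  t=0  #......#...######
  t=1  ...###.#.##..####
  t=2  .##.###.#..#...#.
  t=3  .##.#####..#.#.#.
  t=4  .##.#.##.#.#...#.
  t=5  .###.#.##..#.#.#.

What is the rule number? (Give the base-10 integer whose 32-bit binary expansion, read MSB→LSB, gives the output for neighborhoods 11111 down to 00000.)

  ##### -> #   bit 31 = 1  t=0,i=13
  ####. -> #   bit 30 = 1  t=0,i=16
  ###.# -> #   bit 29 = 1  t=1,i=5
  ###.. -> .   bit 28 = 0  t=0,i=0
  ##.## -> .   bit 27 = 0  t=2,i=3
  ##.#. -> #   bit 26 = 1  t=1,i=6
  ##..# -> #   bit 25 = 1  t=1,i=11
  ##... -> .   bit 24 = 0  t=0,i=1
  #.### -> #   bit 23 = 1  t=2,i=4
  #.##. -> .   bit 22 = 0  t=1,i=9
  #.#.# -> .   bit 21 = 0  t=1,i=7
  #.#.. -> #   bit 20 = 1  t=2,i=8
  #..## -> .   bit 19 = 0  t=1,i=12
  #..#. -> .   bit 18 = 0  t=2,i=10
  #...# -> #   bit 17 = 1  t=0,i=9
  #.... -> .   bit 16 = 0  t=0,i=2
  .#### -> .   bit 15 = 0  t=0,i=12
  .###. -> #   bit 14 = 1  t=1,i=4
  .##.# -> #   bit 13 = 1  t=2,i=2
  .##.. -> .   bit 12 = 0  t=1,i=10
  .#.## -> #   bit 11 = 1  t=1,i=8
  .#.#. -> .   bit 10 = 0  t=3,i=12
  .#..# -> .   bit 9 = 0  t=2,i=9
  .#... -> .   bit 8 = 0  t=0,i=8
  ..### -> .   bit 7 = 0  t=0,i=11
  ..##. -> #   bit 6 = 1  t=2,i=1
  ..#.# -> #   bit 5 = 1  t=3,i=11
  ..#.. -> #   bit 4 = 1  t=0,i=7
  ...## -> #   bit 3 = 1  t=0,i=10
  ...#. -> .   bit 2 = 0  t=0,i=6
  ....# -> #   bit 1 = 1  t=0,i=5
  ..... -> #   bit 0 = 1  t=0,i=3
  bits 11100110100100100110100001111011 = 3868354683

3868354683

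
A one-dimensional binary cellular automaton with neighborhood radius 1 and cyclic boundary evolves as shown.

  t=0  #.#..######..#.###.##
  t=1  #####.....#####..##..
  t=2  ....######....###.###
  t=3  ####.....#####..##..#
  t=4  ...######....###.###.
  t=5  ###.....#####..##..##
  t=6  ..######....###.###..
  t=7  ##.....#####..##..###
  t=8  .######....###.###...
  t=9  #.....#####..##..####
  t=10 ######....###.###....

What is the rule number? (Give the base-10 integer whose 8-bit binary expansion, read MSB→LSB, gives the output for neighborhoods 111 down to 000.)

  [7] ### => .  t=0,i=6
  [6] ##. => #  t=0,i=0
  [5] #.# => #  t=0,i=1
  [4] #.. => #  t=0,i=3
  [3] .## => .  t=0,i=5
  [2] .#. => #  t=0,i=2
  [1] ..# => #  t=0,i=4
  [0] ... => #  t=1,i=6
  bits 01110111 = 119

119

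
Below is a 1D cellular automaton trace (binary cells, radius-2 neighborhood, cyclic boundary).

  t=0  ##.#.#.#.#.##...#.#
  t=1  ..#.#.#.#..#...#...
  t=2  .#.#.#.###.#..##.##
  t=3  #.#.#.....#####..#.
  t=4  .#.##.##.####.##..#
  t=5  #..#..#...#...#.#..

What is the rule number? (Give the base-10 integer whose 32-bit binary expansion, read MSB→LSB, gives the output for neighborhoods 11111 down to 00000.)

2522449629

  [31] ##### => #  t=3,i=12
  [30] ####. => .  t=3,i=13
  [29] ###.# => .  t=0,i=1
  [28] ###.. => #  t=3,i=14
  [27] ##.## => .  t=2,i=16
  [26] ##.#. => #  t=0,i=2
  [25] ##..# => #  t=3,i=15
  [24] ##... => .  t=0,i=13
  [23] #.### => .  t=0,i=18
  [22] #.##. => #  t=0,i=11
  [21] #.#.# => .  t=0,i=3
  [20] #.#.. => #  t=1,i=8
  [19] #..## => #  t=2,i=13
  [18] #..#. => .  t=1,i=10
  [17] #...# => .  t=0,i=14
  [16] #.... => #  t=1,i=17
  [15] .#### => #  t=3,i=11
  [14] .###. => .  t=0,i=0
  [13] .##.# => .  t=2,i=15
  [12] .##.. => .  t=0,i=12
  [11] .#.## => .  t=0,i=10
  [10] .#.#. => #  t=0,i=4
  [9] .#..# => #  t=1,i=9
  [8] .#... => .  t=1,i=12
  [7] ..### => #  t=3,i=10
  [6] ..##. => #  t=2,i=14
  [5] ..#.# => .  t=0,i=16
  [4] ..#.. => #  t=1,i=11
  [3] ...## => #  t=3,i=9
  [2] ...#. => #  t=0,i=15
  [1] ....# => .  t=1,i=0
  [0] ..... => #  t=1,i=18
  bits 10010110010110011000011011011101 = 2522449629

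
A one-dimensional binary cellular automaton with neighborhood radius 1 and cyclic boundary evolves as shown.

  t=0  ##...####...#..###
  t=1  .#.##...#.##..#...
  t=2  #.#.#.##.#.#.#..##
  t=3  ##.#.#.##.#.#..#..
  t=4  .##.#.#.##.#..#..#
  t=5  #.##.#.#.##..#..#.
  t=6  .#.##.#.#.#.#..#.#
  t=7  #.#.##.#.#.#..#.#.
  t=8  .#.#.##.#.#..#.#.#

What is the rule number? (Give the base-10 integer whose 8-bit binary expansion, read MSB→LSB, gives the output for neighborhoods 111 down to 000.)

  ###|.  b7=0 t=0,i=0
  ##.|#  b6=1 t=0,i=1
  #.#|#  b5=1 t=1,i=2
  #..|.  b4=0 t=0,i=2
  .##|.  b3=0 t=0,i=5
  .#.|.  b2=0 t=0,i=12
  ..#|#  b1=1 t=0,i=4
  ...|#  b0=1 t=0,i=3
  bits 01100011 = 99

99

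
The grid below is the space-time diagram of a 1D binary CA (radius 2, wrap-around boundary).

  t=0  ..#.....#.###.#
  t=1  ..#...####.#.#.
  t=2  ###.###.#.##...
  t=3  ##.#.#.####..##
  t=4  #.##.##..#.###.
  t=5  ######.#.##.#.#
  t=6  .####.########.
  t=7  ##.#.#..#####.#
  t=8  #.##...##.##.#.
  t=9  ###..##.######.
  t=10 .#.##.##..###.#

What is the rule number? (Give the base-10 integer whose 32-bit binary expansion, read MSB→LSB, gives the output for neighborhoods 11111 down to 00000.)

3463080126

  nb #####: next=#  (t=5,i=1, bit31=1)
  nb ####.: next=#  (t=1,i=8, bit30=1)
  nb ###.#: next=.  (t=0,i=12, bit29=0)
  nb ###..: next=.  (t=3,i=10, bit28=0)
  nb ##.##: next=#  (t=2,i=3, bit27=1)
  nb ##.#.: next=#  (t=0,i=13, bit26=1)
  nb ##..#: next=#  (t=3,i=11, bit25=1)
  nb ##...: next=.  (t=2,i=12, bit24=0)
  nb #.###: next=.  (t=0,i=10, bit23=0)
  nb #.##.: next=#  (t=2,i=10, bit22=1)
  nb #.#.#: next=#  (t=1,i=11, bit21=1)
  nb #.#..: next=.  (t=0,i=14, bit20=0)
  nb #..##: next=#  (t=3,i=12, bit19=1)
  nb #..#.: next=.  (t=0,i=1, bit18=0)
  nb #...#: next=#  (t=1,i=0, bit17=1)
  nb #....: next=.  (t=0,i=4, bit16=0)
  nb .####: next=.  (t=1,i=7, bit15=0)
  nb .###.: next=#  (t=0,i=11, bit14=1)
  nb .##.#: next=#  (t=4,i=3, bit13=1)
  nb .##..: next=.  (t=2,i=11, bit12=0)
  nb .#.##: next=#  (t=0,i=9, bit11=1)
  nb .#.#.: next=.  (t=1,i=12, bit10=0)
  nb .#..#: next=.  (t=0,i=0, bit9=0)
  nb .#...: next=.  (t=0,i=3, bit8=0)
  nb ..###: next=#  (t=1,i=6, bit7=1)
  nb ..##.: next=.  (t=8,i=7, bit6=0)
  nb ..#.#: next=#  (t=0,i=8, bit5=1)
  nb ..#..: next=#  (t=0,i=2, bit4=1)
  nb ...##: next=#  (t=1,i=5, bit3=1)
  nb ...#.: next=#  (t=0,i=7, bit2=1)
  nb ....#: next=#  (t=0,i=6, bit1=1)
  nb .....: next=.  (t=0,i=5, bit0=0)
  bits 11001110011010100110100010111110 = 3463080126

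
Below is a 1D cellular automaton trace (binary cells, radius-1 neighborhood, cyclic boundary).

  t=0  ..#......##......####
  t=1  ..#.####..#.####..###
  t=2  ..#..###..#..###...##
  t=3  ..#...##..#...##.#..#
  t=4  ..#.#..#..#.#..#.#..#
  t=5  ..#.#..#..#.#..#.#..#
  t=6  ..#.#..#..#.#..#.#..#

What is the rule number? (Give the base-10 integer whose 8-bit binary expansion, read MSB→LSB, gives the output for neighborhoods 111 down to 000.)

197

  ###|#  b7=1 t=0,i=18
  ##.|#  b6=1 t=0,i=10
  #.#|.  b5=0 t=1,i=3
  #..|.  b4=0 t=0,i=0
  .##|.  b3=0 t=0,i=9
  .#.|#  b2=1 t=0,i=2
  ..#|.  b1=0 t=0,i=1
  ...|#  b0=1 t=0,i=4
  bits 11000101 = 197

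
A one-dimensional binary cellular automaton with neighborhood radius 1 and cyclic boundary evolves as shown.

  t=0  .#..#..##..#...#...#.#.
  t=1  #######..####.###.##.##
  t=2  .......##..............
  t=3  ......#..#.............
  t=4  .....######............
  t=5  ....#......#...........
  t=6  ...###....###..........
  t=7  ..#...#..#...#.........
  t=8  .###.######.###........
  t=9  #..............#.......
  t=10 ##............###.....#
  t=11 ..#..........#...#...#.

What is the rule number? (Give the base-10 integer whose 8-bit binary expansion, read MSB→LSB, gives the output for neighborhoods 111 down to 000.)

  ### -> .   bit 7 = 0  t=1,i=0
  ##. -> .   bit 6 = 0  t=0,i=8
  #.# -> .   bit 5 = 0  t=0,i=20
  #.. -> #   bit 4 = 1  t=0,i=2
  .## -> .   bit 3 = 0  t=0,i=7
  .#. -> #   bit 2 = 1  t=0,i=1
  ..# -> #   bit 1 = 1  t=0,i=0
  ... -> .   bit 0 = 0  t=0,i=13
  bits 00010110 = 22

22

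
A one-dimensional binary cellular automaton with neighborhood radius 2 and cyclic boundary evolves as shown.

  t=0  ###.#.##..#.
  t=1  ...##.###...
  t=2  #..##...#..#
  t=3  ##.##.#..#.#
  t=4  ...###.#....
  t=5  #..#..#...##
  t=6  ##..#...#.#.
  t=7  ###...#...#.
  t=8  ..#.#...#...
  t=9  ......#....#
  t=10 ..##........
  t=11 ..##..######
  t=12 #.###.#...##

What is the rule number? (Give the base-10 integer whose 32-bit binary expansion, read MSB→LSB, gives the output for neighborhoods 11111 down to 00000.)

  ##### -> .   bit 31 = 0  t=11,i=8
  ####. -> #   bit 30 = 1  t=11,i=10
  ###.# -> .   bit 29 = 0  t=0,i=2
  ###.. -> #   bit 28 = 1  t=1,i=8
  ##.## -> .   bit 27 = 0  t=1,i=5
  ##.#. -> #   bit 26 = 1  t=0,i=3
  ##..# -> #   bit 25 = 1  t=0,i=8
  ##... -> .   bit 24 = 0  t=1,i=9
  #.### -> .   bit 23 = 0  t=0,i=0
  #.##. -> #   bit 22 = 1  t=0,i=6
  #.#.# -> #   bit 21 = 1  t=0,i=4
  #.#.. -> .   bit 20 = 0  t=3,i=6
  #..## -> .   bit 19 = 0  t=2,i=2
  #..#. -> .   bit 18 = 0  t=0,i=9
  #...# -> #   bit 17 = 1  t=2,i=6
  #.... -> .   bit 16 = 0  t=1,i=10
  .#### -> .   bit 15 = 0  t=11,i=7
  .###. -> .   bit 14 = 0  t=0,i=1
  .##.# -> #   bit 13 = 1  t=1,i=4
  .##.. -> #   bit 12 = 1  t=0,i=7
  .#.## -> .   bit 11 = 0  t=0,i=5
  .#.#. -> .   bit 10 = 0  t=6,i=9
  .#..# -> #   bit 9 = 1  t=2,i=9
  .#... -> .   bit 8 = 0  t=4,i=8
  ..### -> #   bit 7 = 1  t=4,i=3
  ..##. -> #   bit 6 = 1  t=1,i=3
  ..#.# -> .   bit 5 = 0  t=0,i=10
  ..#.. -> .   bit 4 = 0  t=2,i=8
  ...## -> .   bit 3 = 0  t=1,i=2
  ...#. -> .   bit 2 = 0  t=2,i=7
  ....# -> .   bit 1 = 0  t=1,i=1
  ..... -> #   bit 0 = 1  t=1,i=0
  bits 01010110011000100011001011000001 = 1449276097

1449276097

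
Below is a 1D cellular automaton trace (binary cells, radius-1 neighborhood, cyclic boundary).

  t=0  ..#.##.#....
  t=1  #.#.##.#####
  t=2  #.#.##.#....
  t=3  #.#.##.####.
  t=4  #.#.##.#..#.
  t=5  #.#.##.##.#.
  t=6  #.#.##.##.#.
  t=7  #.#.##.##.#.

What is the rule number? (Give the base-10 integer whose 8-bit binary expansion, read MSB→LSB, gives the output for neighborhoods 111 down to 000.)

  ###|.  b7=0 t=1,i=8
  ##.|#  b6=1 t=0,i=5
  #.#|.  b5=0 t=0,i=3
  #..|#  b4=1 t=0,i=8
  .##|#  b3=1 t=0,i=4
  .#.|#  b2=1 t=0,i=2
  ..#|.  b1=0 t=0,i=1
  ...|#  b0=1 t=0,i=0
  bits 01011101 = 93

93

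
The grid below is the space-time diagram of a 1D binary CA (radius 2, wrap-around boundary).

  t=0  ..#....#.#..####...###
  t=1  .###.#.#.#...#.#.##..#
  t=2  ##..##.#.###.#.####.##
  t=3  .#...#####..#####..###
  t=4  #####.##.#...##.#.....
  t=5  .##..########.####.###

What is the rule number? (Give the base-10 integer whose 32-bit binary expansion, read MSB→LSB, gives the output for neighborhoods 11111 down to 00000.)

  nb #####: next=#  (t=3,i=7, bit31=1)
  nb ####.: next=.  (t=0,i=14, bit30=0)
  nb ###.#: next=.  (t=1,i=3, bit29=0)
  nb ###..: next=#  (t=0,i=15, bit28=1)
  nb ##.##: next=#  (t=2,i=19, bit27=1)
  nb ##.#.: next=#  (t=1,i=4, bit26=1)
  nb ##..#: next=.  (t=0,i=0, bit25=0)
  nb ##...: next=.  (t=0,i=16, bit24=0)
  nb #.###: next=#  (t=1,i=1, bit23=1)
  nb #.##.: next=#  (t=1,i=17, bit22=1)
  nb #.#.#: next=#  (t=1,i=5, bit21=1)
  nb #.#..: next=#  (t=0,i=9, bit20=1)
  nb #..##: next=.  (t=0,i=11, bit19=0)
  nb #..#.: next=#  (t=0,i=1, bit18=1)
  nb #...#: next=#  (t=0,i=17, bit17=1)
  nb #....: next=.  (t=0,i=4, bit16=0)
  nb .####: next=#  (t=0,i=13, bit15=1)
  nb .###.: next=.  (t=0,i=20, bit14=0)
  nb .##.#: next=#  (t=2,i=5, bit13=1)
  nb .##..: next=#  (t=1,i=18, bit12=1)
  nb .#.##: next=#  (t=1,i=0, bit11=1)
  nb .#.#.: next=.  (t=0,i=8, bit10=0)
  nb .#..#: next=.  (t=0,i=10, bit9=0)
  nb .#...: next=#  (t=0,i=3, bit8=1)
  nb ..###: next=.  (t=0,i=12, bit7=0)
  nb ..##.: next=.  (t=2,i=4, bit6=0)
  nb ..#.#: next=#  (t=0,i=7, bit5=1)
  nb ..#..: next=#  (t=0,i=2, bit4=1)
  nb ...##: next=#  (t=0,i=18, bit3=1)
  nb ...#.: next=.  (t=0,i=6, bit2=0)
  nb ....#: next=#  (t=0,i=5, bit1=1)
  nb .....: next=#  (t=4,i=19, bit0=1)
  bits 10011100111101101011100100111011 = 2633414971

2633414971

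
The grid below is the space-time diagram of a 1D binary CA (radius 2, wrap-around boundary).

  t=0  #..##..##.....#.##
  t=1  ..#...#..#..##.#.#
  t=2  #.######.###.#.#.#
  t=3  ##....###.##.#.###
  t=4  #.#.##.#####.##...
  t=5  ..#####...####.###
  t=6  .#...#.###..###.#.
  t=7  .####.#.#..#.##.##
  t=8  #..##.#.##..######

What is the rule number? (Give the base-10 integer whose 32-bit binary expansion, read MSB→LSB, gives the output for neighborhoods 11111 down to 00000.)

1769630494

  #####|.  b31=0 t=2,i=4
  ####.|#  b30=1 t=2,i=6
  ###.#|#  b29=1 t=2,i=7
  ###..|.  b28=0 t=0,i=0
  ##.##|#  b27=1 t=2,i=1
  ##.#.|.  b26=0 t=1,i=14
  ##..#|.  b25=0 t=0,i=1
  ##...|#  b24=1 t=0,i=9
  #.###|.  b23=0 t=0,i=16
  #.##.|#  b22=1 t=2,i=17
  #.#.#|#  b21=1 t=1,i=15
  #.#..|#  b20=1 t=1,i=17
  #..##|#  b19=1 t=0,i=2
  #..#.|.  b18=0 t=1,i=1
  #...#|#  b17=1 t=1,i=4
  #....|.  b16=0 t=0,i=10
  .####|.  b15=0 t=2,i=3
  .###.|#  b14=1 t=0,i=17
  .##.#|#  b13=1 t=1,i=13
  .##..|.  b12=0 t=0,i=4
  .#.##|#  b11=1 t=0,i=15
  .#.#.|.  b10=0 t=1,i=16
  .#..#|#  b9=1 t=1,i=0
  .#...|#  b8=1 t=1,i=3
  ..###|.  b7=0 t=3,i=6
  ..##.|.  b6=0 t=0,i=3
  ..#.#|.  b5=0 t=0,i=14
  ..#..|#  b4=1 t=1,i=2
  ...##|#  b3=1 t=3,i=5
  ...#.|#  b2=1 t=0,i=13
  ....#|#  b1=1 t=0,i=12
  .....|.  b0=0 t=0,i=11
  bits 01101001011110100110101100011110 = 1769630494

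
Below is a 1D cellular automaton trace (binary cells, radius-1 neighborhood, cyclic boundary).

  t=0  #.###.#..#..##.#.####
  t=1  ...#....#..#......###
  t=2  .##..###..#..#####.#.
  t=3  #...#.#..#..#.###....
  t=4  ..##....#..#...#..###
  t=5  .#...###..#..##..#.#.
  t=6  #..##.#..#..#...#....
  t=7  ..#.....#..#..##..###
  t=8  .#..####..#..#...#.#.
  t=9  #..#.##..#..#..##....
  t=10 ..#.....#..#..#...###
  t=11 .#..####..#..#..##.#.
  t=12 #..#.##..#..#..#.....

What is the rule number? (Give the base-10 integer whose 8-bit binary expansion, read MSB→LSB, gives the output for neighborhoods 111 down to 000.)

  [7] ### => #  t=0,i=3
  [6] ##. => .  t=0,i=0
  [5] #.# => .  t=0,i=1
  [4] #.. => .  t=0,i=7
  [3] .## => .  t=0,i=2
  [2] .#. => .  t=0,i=6
  [1] ..# => #  t=0,i=8
  [0] ... => #  t=1,i=1
  bits 10000011 = 131

131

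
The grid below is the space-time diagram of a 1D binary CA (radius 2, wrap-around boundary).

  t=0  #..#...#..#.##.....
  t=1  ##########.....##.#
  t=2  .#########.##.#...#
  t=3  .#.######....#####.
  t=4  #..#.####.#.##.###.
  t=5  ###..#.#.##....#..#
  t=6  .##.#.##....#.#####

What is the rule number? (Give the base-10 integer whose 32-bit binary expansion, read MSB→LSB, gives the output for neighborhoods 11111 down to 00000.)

3569289117

  nb #####: next=#  (t=1,i=1, bit31=1)
  nb ####.: next=#  (t=1,i=8, bit30=1)
  nb ###.#: next=.  (t=2,i=9, bit29=0)
  nb ###..: next=#  (t=1,i=9, bit28=1)
  nb ##.##: next=.  (t=1,i=17, bit27=0)
  nb ##.#.: next=#  (t=2,i=13, bit26=1)
  nb ##..#: next=.  (t=3,i=18, bit25=0)
  nb ##...: next=.  (t=0,i=14, bit24=0)
  nb #.###: next=#  (t=1,i=18, bit23=1)
  nb #.##.: next=.  (t=0,i=12, bit22=0)
  nb #.#.#: next=#  (t=4,i=10, bit21=1)
  nb #.#..: next=#  (t=2,i=14, bit20=1)
  nb #..##: next=#  (t=5,i=17, bit19=1)
  nb #..#.: next=#  (t=0,i=2, bit18=1)
  nb #...#: next=#  (t=0,i=5, bit17=1)
  nb #....: next=#  (t=0,i=15, bit16=1)
  nb .####: next=.  (t=1,i=0, bit15=0)
  nb .###.: next=.  (t=4,i=16, bit14=0)
  nb .##.#: next=.  (t=1,i=16, bit13=0)
  nb .##..: next=.  (t=0,i=13, bit12=0)
  nb .#.##: next=.  (t=0,i=11, bit11=0)
  nb .#.#.: next=#  (t=5,i=6, bit10=1)
  nb .#..#: next=#  (t=0,i=1, bit9=1)
  nb .#...: next=#  (t=0,i=4, bit8=1)
  nb ..###: next=#  (t=3,i=13, bit7=1)
  nb ..##.: next=.  (t=1,i=15, bit6=0)
  nb ..#.#: next=.  (t=0,i=10, bit5=0)
  nb ..#..: next=#  (t=0,i=0, bit4=1)
  nb ...##: next=#  (t=1,i=14, bit3=1)
  nb ...#.: next=#  (t=0,i=6, bit2=1)
  nb ....#: next=.  (t=0,i=17, bit1=0)
  nb .....: next=#  (t=0,i=16, bit0=1)
  bits 11010100101111110000011110011101 = 3569289117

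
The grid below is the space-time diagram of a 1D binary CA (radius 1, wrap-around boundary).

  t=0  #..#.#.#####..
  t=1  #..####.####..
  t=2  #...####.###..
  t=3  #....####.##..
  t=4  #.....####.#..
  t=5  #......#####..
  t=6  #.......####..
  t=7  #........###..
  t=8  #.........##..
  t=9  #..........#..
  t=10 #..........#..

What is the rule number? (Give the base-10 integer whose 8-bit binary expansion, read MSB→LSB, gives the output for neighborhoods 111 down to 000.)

  ### -> #   bit 7 = 1  t=0,i=8
  ##. -> #   bit 6 = 1  t=0,i=11
  #.# -> #   bit 5 = 1  t=0,i=4
  #.. -> .   bit 4 = 0  t=0,i=1
  .## -> .   bit 3 = 0  t=0,i=7
  .#. -> #   bit 2 = 1  t=0,i=0
  ..# -> .   bit 1 = 0  t=0,i=2
  ... -> .   bit 0 = 0  t=2,i=2
  bits 11100100 = 228

228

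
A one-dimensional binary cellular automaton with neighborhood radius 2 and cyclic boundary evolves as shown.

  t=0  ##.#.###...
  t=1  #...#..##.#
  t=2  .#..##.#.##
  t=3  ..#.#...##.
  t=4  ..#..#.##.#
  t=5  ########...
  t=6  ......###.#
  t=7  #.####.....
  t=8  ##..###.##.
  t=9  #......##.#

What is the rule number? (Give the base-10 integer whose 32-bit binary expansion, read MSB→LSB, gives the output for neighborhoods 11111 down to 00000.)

1497631611

  ##### -> .   bit 31 = 0  t=5,i=2
  ####. -> #   bit 30 = 1  t=5,i=6
  ###.# -> .   bit 29 = 0  t=6,i=8
  ###.. -> #   bit 28 = 1  t=0,i=7
  ##.## -> #   bit 27 = 1  t=1,i=9
  ##.#. -> .   bit 26 = 0  t=0,i=2
  ##..# -> .   bit 25 = 0  t=8,i=2
  ##... -> #   bit 24 = 1  t=0,i=8
  #.### -> .   bit 23 = 0  t=0,i=5
  #.##. -> #   bit 22 = 1  t=1,i=10
  #.#.# -> .   bit 21 = 0  t=0,i=3
  #.#.. -> .   bit 20 = 0  t=2,i=1
  #..## -> .   bit 19 = 0  t=1,i=6
  #..#. -> #   bit 18 = 1  t=4,i=1
  #...# -> .   bit 17 = 0  t=0,i=9
  #.... -> .   bit 16 = 0  t=6,i=1
  .#### -> .   bit 15 = 0  t=5,i=1
  .###. -> .   bit 14 = 0  t=0,i=6
  .##.# -> .   bit 13 = 0  t=0,i=1
  .##.. -> .   bit 12 = 0  t=1,i=0
  .#.## -> #   bit 11 = 1  t=0,i=4
  .#.#. -> .   bit 10 = 0  t=3,i=3
  .#..# -> #   bit 9 = 1  t=1,i=5
  .#... -> #   bit 8 = 1  t=3,i=5
  ..### -> .   bit 7 = 0  t=5,i=0
  ..##. -> #   bit 6 = 1  t=0,i=0
  ..#.# -> #   bit 5 = 1  t=3,i=2
  ..#.. -> #   bit 4 = 1  t=1,i=4
  ...## -> #   bit 3 = 1  t=0,i=10
  ...#. -> .   bit 2 = 0  t=1,i=3
  ....# -> #   bit 1 = 1  t=6,i=4
  ..... -> #   bit 0 = 1  t=6,i=2
  bits 01011001010001000000101101111011 = 1497631611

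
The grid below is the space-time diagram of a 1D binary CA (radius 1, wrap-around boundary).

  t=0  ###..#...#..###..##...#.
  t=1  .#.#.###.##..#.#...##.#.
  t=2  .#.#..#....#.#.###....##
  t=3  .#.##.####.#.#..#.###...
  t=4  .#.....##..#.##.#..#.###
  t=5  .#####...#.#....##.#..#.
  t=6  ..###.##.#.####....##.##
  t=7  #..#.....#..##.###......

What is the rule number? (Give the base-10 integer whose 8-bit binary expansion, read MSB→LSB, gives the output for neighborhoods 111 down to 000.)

149

  nb ###: next=#  (t=0,i=1, bit7=1)
  nb ##.: next=.  (t=0,i=2, bit6=0)
  nb #.#: next=.  (t=0,i=23, bit5=0)
  nb #..: next=#  (t=0,i=3, bit4=1)
  nb .##: next=.  (t=0,i=0, bit3=0)
  nb .#.: next=#  (t=0,i=5, bit2=1)
  nb ..#: next=.  (t=0,i=4, bit1=0)
  nb ...: next=#  (t=0,i=7, bit0=1)
  bits 10010101 = 149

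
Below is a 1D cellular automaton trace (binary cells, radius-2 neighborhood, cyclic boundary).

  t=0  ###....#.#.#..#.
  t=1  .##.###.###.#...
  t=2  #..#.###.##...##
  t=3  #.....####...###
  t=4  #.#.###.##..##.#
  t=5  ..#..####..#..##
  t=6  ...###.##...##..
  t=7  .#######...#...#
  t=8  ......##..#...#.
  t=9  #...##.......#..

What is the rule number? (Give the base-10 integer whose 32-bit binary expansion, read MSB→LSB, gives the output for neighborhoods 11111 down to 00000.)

2020165262

  ##### -> .   bit 31 = 0  t=7,i=3
  ####. -> #   bit 30 = 1  t=3,i=8
  ###.# -> #   bit 29 = 1  t=1,i=6
  ###.. -> #   bit 28 = 1  t=0,i=2
  ##.## -> #   bit 27 = 1  t=1,i=3
  ##.#. -> .   bit 26 = 0  t=1,i=11
  ##..# -> .   bit 25 = 0  t=2,i=1
  ##... -> .   bit 24 = 0  t=0,i=3
  #.### -> .   bit 23 = 0  t=0,i=0
  #.##. -> #   bit 22 = 1  t=2,i=9
  #.#.# -> #   bit 21 = 1  t=0,i=9
  #.#.. -> .   bit 20 = 0  t=0,i=11
  #..## -> #   bit 19 = 1  t=4,i=11
  #..#. -> .   bit 18 = 0  t=0,i=13
  #...# -> .   bit 17 = 0  t=2,i=12
  #.... -> #   bit 16 = 1  t=0,i=4
  .#### -> .   bit 15 = 0  t=3,i=7
  .###. -> #   bit 14 = 1  t=0,i=1
  .##.# -> .   bit 13 = 0  t=1,i=2
  .##.. -> .   bit 12 = 0  t=2,i=10
  .#.## -> .   bit 11 = 0  t=0,i=15
  .#.#. -> #   bit 10 = 1  t=0,i=8
  .#..# -> #   bit 9 = 1  t=0,i=12
  .#... -> .   bit 8 = 0  t=1,i=13
  ..### -> #   bit 7 = 1  t=2,i=14
  ..##. -> .   bit 6 = 0  t=1,i=1
  ..#.# -> .   bit 5 = 0  t=0,i=7
  ..#.. -> .   bit 4 = 0  t=5,i=2
  ...## -> #   bit 3 = 1  t=1,i=0
  ...#. -> #   bit 2 = 1  t=0,i=6
  ....# -> #   bit 1 = 1  t=0,i=5
  ..... -> .   bit 0 = 0  t=3,i=3
  bits 01111000011010010100011010001110 = 2020165262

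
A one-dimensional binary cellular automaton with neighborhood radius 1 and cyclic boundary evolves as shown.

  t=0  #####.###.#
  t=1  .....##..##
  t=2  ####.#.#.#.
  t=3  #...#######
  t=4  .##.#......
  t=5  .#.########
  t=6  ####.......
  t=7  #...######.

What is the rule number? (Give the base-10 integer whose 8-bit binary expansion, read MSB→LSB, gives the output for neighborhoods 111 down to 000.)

61

  [7] ### => .  t=0,i=0
  [6] ##. => .  t=0,i=4
  [5] #.# => #  t=0,i=5
  [4] #.. => #  t=1,i=0
  [3] .## => #  t=0,i=6
  [2] .#. => #  t=2,i=5
  [1] ..# => .  t=1,i=4
  [0] ... => #  t=1,i=1
  bits 00111101 = 61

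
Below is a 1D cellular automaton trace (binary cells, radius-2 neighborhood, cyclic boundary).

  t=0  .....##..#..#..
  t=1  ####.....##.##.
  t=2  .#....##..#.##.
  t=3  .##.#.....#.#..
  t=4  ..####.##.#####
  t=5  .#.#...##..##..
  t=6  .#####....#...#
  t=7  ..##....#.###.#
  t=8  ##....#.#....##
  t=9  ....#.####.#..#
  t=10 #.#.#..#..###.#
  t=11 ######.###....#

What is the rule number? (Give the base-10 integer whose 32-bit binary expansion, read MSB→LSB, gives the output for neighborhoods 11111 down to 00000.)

  [31] ##### => #  t=4,i=12
  [30] ####. => .  t=1,i=2
  [29] ###.# => .  t=4,i=5
  [28] ###.. => .  t=1,i=3
  [27] ##.## => .  t=1,i=11
  [26] ##.#. => #  t=3,i=3
  [25] ##..# => .  t=0,i=7
  [24] ##... => .  t=1,i=4
  [23] #.### => .  t=1,i=0
  [22] #.##. => #  t=1,i=12
  [21] #.#.# => #  t=10,i=2
  [20] #.#.. => #  t=3,i=4
  [19] #..## => #  t=4,i=1
  [18] #..#. => .  t=0,i=8
  [17] #...# => #  t=3,i=14
  [16] #.... => .  t=0,i=14
  [15] .#### => #  t=1,i=1
  [14] .###. => .  t=7,i=11
  [13] .##.# => #  t=1,i=10
  [12] .##.. => .  t=0,i=6
  [11] .#.## => .  t=2,i=11
  [10] .#.#. => #  t=3,i=11
  [9] .#..# => #  t=0,i=10
  [8] .#... => #  t=0,i=13
  [7] ..### => .  t=4,i=2
  [6] ..##. => .  t=0,i=5
  [5] ..#.# => #  t=2,i=10
  [4] ..#.. => #  t=0,i=9
  [3] ...## => .  t=0,i=4
  [2] ...#. => .  t=3,i=9
  [1] ....# => #  t=0,i=3
  [0] ..... => #  t=0,i=0
  bits 10000100011110101010011100110011 = 2222630707

2222630707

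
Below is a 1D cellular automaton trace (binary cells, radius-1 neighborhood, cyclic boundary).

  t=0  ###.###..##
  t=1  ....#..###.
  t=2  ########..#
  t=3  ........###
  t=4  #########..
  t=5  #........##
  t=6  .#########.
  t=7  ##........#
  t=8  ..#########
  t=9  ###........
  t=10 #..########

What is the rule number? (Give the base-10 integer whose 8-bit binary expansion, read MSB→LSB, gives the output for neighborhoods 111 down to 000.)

  ###|.  b7=0 t=0,i=0
  ##.|.  b6=0 t=0,i=2
  #.#|.  b5=0 t=0,i=3
  #..|#  b4=1 t=0,i=7
  .##|#  b3=1 t=0,i=4
  .#.|#  b2=1 t=1,i=4
  ..#|#  b1=1 t=0,i=8
  ...|#  b0=1 t=1,i=0
  bits 00011111 = 31

31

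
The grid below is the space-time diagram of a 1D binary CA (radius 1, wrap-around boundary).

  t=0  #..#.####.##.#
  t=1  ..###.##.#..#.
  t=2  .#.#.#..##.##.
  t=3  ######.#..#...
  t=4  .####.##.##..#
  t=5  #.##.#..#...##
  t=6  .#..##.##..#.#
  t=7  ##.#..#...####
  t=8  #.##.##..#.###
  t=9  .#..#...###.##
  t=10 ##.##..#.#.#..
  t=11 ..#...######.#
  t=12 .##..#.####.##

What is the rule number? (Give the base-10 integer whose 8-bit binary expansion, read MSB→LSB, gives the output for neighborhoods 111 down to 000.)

166

  ###|#  b7=1 t=0,i=6
  ##.|.  b6=0 t=0,i=0
  #.#|#  b5=1 t=0,i=4
  #..|.  b4=0 t=0,i=1
  .##|.  b3=0 t=0,i=5
  .#.|#  b2=1 t=0,i=3
  ..#|#  b1=1 t=0,i=2
  ...|.  b0=0 t=1,i=0
  bits 10100110 = 166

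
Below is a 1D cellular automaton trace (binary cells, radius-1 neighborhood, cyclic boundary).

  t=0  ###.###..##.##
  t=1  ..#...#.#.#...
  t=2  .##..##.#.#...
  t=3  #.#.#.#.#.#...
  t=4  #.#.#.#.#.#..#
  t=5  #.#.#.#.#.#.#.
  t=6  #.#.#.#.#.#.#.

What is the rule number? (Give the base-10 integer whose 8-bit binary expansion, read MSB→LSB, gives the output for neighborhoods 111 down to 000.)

70

  nb ###: next=.  (t=0,i=0, bit7=0)
  nb ##.: next=#  (t=0,i=2, bit6=1)
  nb #.#: next=.  (t=0,i=3, bit5=0)
  nb #..: next=.  (t=0,i=7, bit4=0)
  nb .##: next=.  (t=0,i=4, bit3=0)
  nb .#.: next=#  (t=1,i=2, bit2=1)
  nb ..#: next=#  (t=0,i=8, bit1=1)
  nb ...: next=.  (t=1,i=0, bit0=0)
  bits 01000110 = 70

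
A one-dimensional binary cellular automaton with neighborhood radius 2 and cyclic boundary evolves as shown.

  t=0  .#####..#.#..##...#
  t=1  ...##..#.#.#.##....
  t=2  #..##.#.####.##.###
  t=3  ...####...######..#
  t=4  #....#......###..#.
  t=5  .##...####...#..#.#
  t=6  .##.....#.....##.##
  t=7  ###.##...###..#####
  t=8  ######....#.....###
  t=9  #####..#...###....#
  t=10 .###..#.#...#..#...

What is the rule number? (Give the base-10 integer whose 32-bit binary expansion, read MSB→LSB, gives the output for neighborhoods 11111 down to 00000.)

3966072641

  [31] ##### => #  t=0,i=3
  [30] ####. => #  t=0,i=4
  [29] ###.# => #  t=2,i=11
  [28] ###.. => .  t=0,i=5
  [27] ##.## => #  t=2,i=12
  [26] ##.#. => #  t=2,i=5
  [25] ##..# => .  t=0,i=6
  [24] ##... => .  t=0,i=15
  [23] #.### => .  t=0,i=1
  [22] #.##. => #  t=1,i=13
  [21] #.#.# => #  t=1,i=9
  [20] #.#.. => .  t=0,i=10
  [19] #..## => .  t=0,i=12
  [18] #..#. => #  t=0,i=7
  [17] #...# => .  t=0,i=16
  [16] #.... => #  t=1,i=16
  [15] .#### => .  t=0,i=2
  [14] .###. => #  t=4,i=13
  [13] .##.# => #  t=2,i=4
  [12] .##.. => #  t=0,i=14
  [11] .#.## => .  t=0,i=0
  [10] .#.#. => #  t=0,i=9
  [9] .#..# => #  t=0,i=11
  [8] .#... => #  t=3,i=0
  [7] ..### => .  t=3,i=3
  [6] ..##. => #  t=0,i=13
  [5] ..#.# => .  t=0,i=8
  [4] ..#.. => .  t=3,i=18
  [3] ...## => .  t=1,i=2
  [2] ...#. => .  t=0,i=17
  [1] ....# => .  t=1,i=1
  [0] ..... => #  t=1,i=0
  bits 11101100011001010111011101000001 = 3966072641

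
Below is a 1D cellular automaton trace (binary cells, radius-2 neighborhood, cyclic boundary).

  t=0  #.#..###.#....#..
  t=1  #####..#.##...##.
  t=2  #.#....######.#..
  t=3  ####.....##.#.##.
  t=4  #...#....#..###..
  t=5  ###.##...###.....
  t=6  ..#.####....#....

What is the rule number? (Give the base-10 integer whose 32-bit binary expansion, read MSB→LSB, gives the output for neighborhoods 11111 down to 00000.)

2717523824

  [31] ##### => #  t=1,i=2
  [30] ####. => .  t=1,i=3
  [29] ###.# => #  t=0,i=7
  [28] ###.. => .  t=1,i=4
  [27] ##.## => .  t=1,i=16
  [26] ##.#. => .  t=0,i=8
  [25] ##..# => .  t=1,i=5
  [24] ##... => #  t=1,i=11
  [23] #.### => #  t=1,i=0
  [22] #.##. => #  t=1,i=9
  [21] #.#.# => #  t=3,i=12
  [20] #.#.. => #  t=0,i=2
  [19] #..## => #  t=0,i=4
  [18] #..#. => .  t=0,i=16
  [17] #...# => #  t=1,i=12
  [16] #.... => .  t=0,i=11
  [15] .#### => .  t=1,i=1
  [14] .###. => .  t=0,i=6
  [13] .##.# => .  t=1,i=15
  [12] .##.. => #  t=1,i=10
  [11] .#.## => #  t=1,i=8
  [10] .#.#. => #  t=0,i=1
  [9] .#..# => #  t=0,i=3
  [8] .#... => #  t=0,i=10
  [7] ..### => .  t=0,i=5
  [6] ..##. => #  t=1,i=14
  [5] ..#.# => #  t=0,i=0
  [4] ..#.. => #  t=0,i=14
  [3] ...## => .  t=1,i=13
  [2] ...#. => .  t=0,i=13
  [1] ....# => .  t=0,i=12
  [0] ..... => .  t=3,i=6
  bits 10100001111110100001111101110000 = 2717523824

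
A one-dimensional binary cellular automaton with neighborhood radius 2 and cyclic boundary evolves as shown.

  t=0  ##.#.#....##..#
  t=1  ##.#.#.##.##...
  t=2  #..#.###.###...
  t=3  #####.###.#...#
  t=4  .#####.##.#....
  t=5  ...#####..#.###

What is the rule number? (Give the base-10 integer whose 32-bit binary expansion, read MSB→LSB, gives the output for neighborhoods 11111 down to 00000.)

3900004983

  [31] ##### => #  t=3,i=1
  [30] ####. => #  t=3,i=3
  [29] ###.# => #  t=0,i=1
  [28] ###.. => .  t=2,i=11
  [27] ##.## => #  t=1,i=9
  [26] ##.#. => .  t=0,i=2
  [25] ##..# => .  t=0,i=12
  [24] ##... => .  t=1,i=12
  [23] #.### => .  t=2,i=5
  [22] #.##. => #  t=1,i=7
  [21] #.#.# => #  t=0,i=3
  [20] #.#.. => #  t=0,i=5
  [19] #..## => .  t=0,i=13
  [18] #..#. => #  t=2,i=2
  [17] #...# => .  t=1,i=13
  [16] #.... => #  t=0,i=7
  [15] .#### => .  t=3,i=0
  [14] .###. => #  t=0,i=0
  [13] .##.# => .  t=1,i=1
  [12] .##.. => #  t=0,i=11
  [11] .#.## => #  t=1,i=6
  [10] .#.#. => .  t=0,i=4
  [9] .#..# => #  t=2,i=1
  [8] .#... => .  t=0,i=6
  [7] ..### => .  t=0,i=14
  [6] ..##. => #  t=0,i=10
  [5] ..#.# => #  t=2,i=3
  [4] ..#.. => #  t=2,i=0
  [3] ...## => .  t=0,i=9
  [2] ...#. => #  t=2,i=14
  [1] ....# => #  t=0,i=8
  [0] ..... => #  t=4,i=13
  bits 11101000011101010101101001110111 = 3900004983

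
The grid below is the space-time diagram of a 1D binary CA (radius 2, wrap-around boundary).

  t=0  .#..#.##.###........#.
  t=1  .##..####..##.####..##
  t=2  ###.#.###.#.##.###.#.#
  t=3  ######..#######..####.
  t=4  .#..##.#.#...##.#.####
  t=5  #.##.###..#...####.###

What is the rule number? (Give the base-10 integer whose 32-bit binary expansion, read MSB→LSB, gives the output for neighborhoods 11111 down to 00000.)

2104015633

  nb #####: next=.  (t=3,i=2, bit31=0)
  nb ####.: next=#  (t=1,i=7, bit30=1)
  nb ###.#: next=#  (t=2,i=2, bit29=1)
  nb ###..: next=#  (t=0,i=11, bit28=1)
  nb ##.##: next=#  (t=0,i=8, bit27=1)
  nb ##.#.: next=#  (t=2,i=3, bit26=1)
  nb ##..#: next=.  (t=1,i=3, bit25=0)
  nb ##...: next=#  (t=0,i=12, bit24=1)
  nb #.###: next=.  (t=0,i=9, bit23=0)
  nb #.##.: next=#  (t=0,i=6, bit22=1)
  nb #.#.#: next=#  (t=2,i=4, bit21=1)
  nb #.#..: next=.  (t=4,i=1, bit20=0)
  nb #..##: next=#  (t=1,i=4, bit19=1)
  nb #..#.: next=.  (t=0,i=0, bit18=0)
  nb #...#: next=.  (t=4,i=11, bit17=0)
  nb #....: next=.  (t=0,i=13, bit16=0)
  nb .####: next=#  (t=1,i=6, bit15=1)
  nb .###.: next=.  (t=0,i=10, bit14=0)
  nb .##.#: next=#  (t=0,i=7, bit13=1)
  nb .##..: next=#  (t=1,i=2, bit12=1)
  nb .#.##: next=#  (t=0,i=5, bit11=1)
  nb .#.#.: next=.  (t=4,i=8, bit10=0)
  nb .#..#: next=#  (t=0,i=2, bit9=1)
  nb .#...: next=#  (t=4,i=10, bit8=1)
  nb ..###: next=.  (t=1,i=5, bit7=0)
  nb ..##.: next=.  (t=1,i=11, bit6=0)
  nb ..#.#: next=.  (t=0,i=4, bit5=0)
  nb ..#..: next=#  (t=0,i=1, bit4=1)
  nb ...##: next=.  (t=4,i=12, bit3=0)
  nb ...#.: next=.  (t=0,i=19, bit2=0)
  nb ....#: next=.  (t=0,i=18, bit1=0)
  nb .....: next=#  (t=0,i=14, bit0=1)
  bits 01111101011010001011101100010001 = 2104015633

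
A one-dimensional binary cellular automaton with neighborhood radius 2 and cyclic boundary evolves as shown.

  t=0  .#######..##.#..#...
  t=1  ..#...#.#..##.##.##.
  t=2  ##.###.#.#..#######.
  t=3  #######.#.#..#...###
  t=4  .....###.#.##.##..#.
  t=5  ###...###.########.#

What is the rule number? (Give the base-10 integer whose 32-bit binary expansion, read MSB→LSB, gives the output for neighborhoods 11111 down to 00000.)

1858600709

  ##### -> .   bit 31 = 0  t=0,i=3
  ####. -> #   bit 30 = 1  t=0,i=6
  ###.# -> #   bit 29 = 1  t=2,i=5
  ###.. -> .   bit 28 = 0  t=0,i=7
  ##.## -> #   bit 27 = 1  t=1,i=13
  ##.#. -> #   bit 26 = 1  t=0,i=12
  ##..# -> #   bit 25 = 1  t=0,i=8
  ##... -> .   bit 24 = 0  t=1,i=19
  #.### -> #   bit 23 = 1  t=2,i=3
  #.##. -> #   bit 22 = 1  t=1,i=14
  #.#.# -> .   bit 21 = 0  t=2,i=7
  #.#.. -> .   bit 20 = 0  t=0,i=13
  #..## -> .   bit 19 = 0  t=0,i=9
  #..#. -> #   bit 18 = 1  t=0,i=15
  #...# -> #   bit 17 = 1  t=1,i=0
  #.... -> #   bit 16 = 1  t=0,i=18
  .#### -> #   bit 15 = 1  t=0,i=2
  .###. -> #   bit 14 = 1  t=2,i=4
  .##.# -> #   bit 13 = 1  t=0,i=11
  .##.. -> #   bit 12 = 1  t=1,i=18
  .#.## -> #   bit 11 = 1  t=4,i=10
  .#.#. -> #   bit 10 = 1  t=1,i=7
  .#..# -> #   bit 9 = 1  t=0,i=14
  .#... -> #   bit 8 = 1  t=0,i=17
  ..### -> .   bit 7 = 0  t=0,i=1
  ..##. -> .   bit 6 = 0  t=0,i=10
  ..#.# -> .   bit 5 = 0  t=1,i=6
  ..#.. -> .   bit 4 = 0  t=0,i=16
  ...## -> .   bit 3 = 0  t=0,i=0
  ...#. -> #   bit 2 = 1  t=1,i=1
  ....# -> .   bit 1 = 0  t=0,i=19
  ..... -> #   bit 0 = 1  t=4,i=1
  bits 01101110110001111111111100000101 = 1858600709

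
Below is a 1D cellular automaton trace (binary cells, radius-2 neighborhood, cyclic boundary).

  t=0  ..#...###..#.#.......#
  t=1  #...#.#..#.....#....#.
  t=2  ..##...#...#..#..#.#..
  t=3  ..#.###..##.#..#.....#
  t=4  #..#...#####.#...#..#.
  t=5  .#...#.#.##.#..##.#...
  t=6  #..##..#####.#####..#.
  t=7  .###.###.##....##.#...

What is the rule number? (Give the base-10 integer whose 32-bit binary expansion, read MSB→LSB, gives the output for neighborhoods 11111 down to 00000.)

  #####|#  b31=1 t=4,i=9
  ####.|#  b30=1 t=4,i=10
  ###.#|.  b29=0 t=4,i=11
  ###..|.  b28=0 t=0,i=8
  ##.##|.  b27=0 t=6,i=12
  ##.#.|#  b26=1 t=3,i=11
  ##..#|#  b25=1 t=0,i=9
  ##...|#  b24=1 t=2,i=4
  #.###|.  b23=0 t=3,i=4
  #.##.|#  b22=1 t=5,i=9
  #.#.#|#  b21=1 t=5,i=7
  #.#..|.  b20=0 t=0,i=13
  #..##|#  b19=1 t=3,i=8
  #..#.|.  b18=0 t=0,i=1
  #...#|#  b17=1 t=0,i=4
  #....|#  b16=1 t=0,i=15
  .####|.  b15=0 t=4,i=8
  .###.|.  b14=0 t=0,i=7
  .##.#|#  b13=1 t=3,i=10
  .##..|.  b12=0 t=2,i=3
  .#.##|#  b11=1 t=3,i=3
  .#.#.|.  b10=0 t=0,i=12
  .#..#|#  b9=1 t=0,i=0
  .#...|.  b8=0 t=0,i=3
  ..###|#  b7=1 t=0,i=6
  ..##.|#  b6=1 t=2,i=2
  ..#.#|.  b5=0 t=0,i=11
  ..#..|.  b4=0 t=0,i=2
  ...##|.  b3=0 t=0,i=5
  ...#.|#  b2=1 t=0,i=20
  ....#|.  b1=0 t=0,i=19
  .....|.  b0=0 t=0,i=16
  bits 11000111011010110010101011000100 = 3345689284

3345689284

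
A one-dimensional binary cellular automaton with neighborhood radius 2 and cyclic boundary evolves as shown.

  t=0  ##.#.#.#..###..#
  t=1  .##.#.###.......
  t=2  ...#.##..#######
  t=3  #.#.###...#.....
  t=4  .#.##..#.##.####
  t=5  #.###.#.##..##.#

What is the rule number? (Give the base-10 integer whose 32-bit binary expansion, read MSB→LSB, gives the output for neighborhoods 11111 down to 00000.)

  [31] ##### => .  t=2,i=11
  [30] ####. => .  t=2,i=14
  [29] ###.# => #  t=0,i=1
  [28] ###.. => .  t=0,i=12
  [27] ##.## => .  t=4,i=11
  [26] ##.#. => #  t=0,i=2
  [25] ##..# => .  t=0,i=13
  [24] ##... => #  t=1,i=9
  [23] #.### => #  t=1,i=6
  [22] #.##. => #  t=2,i=5
  [21] #.#.# => .  t=0,i=3
  [20] #.#.. => #  t=0,i=7
  [19] #..## => .  t=0,i=9
  [18] #..#. => #  t=4,i=6
  [17] #...# => .  t=2,i=1
  [16] #.... => #  t=1,i=10
  [15] .#### => #  t=2,i=10
  [14] .###. => .  t=0,i=0
  [13] .##.# => .  t=1,i=2
  [12] .##.. => #  t=2,i=6
  [11] .#.## => #  t=1,i=5
  [10] .#.#. => #  t=0,i=4
  [9] .#..# => #  t=0,i=8
  [8] .#... => .  t=3,i=11
  [7] ..### => .  t=0,i=10
  [6] ..##. => .  t=1,i=1
  [5] ..#.# => .  t=2,i=3
  [4] ..#.. => #  t=3,i=10
  [3] ...## => .  t=1,i=0
  [2] ...#. => #  t=2,i=2
  [1] ....# => #  t=1,i=15
  [0] ..... => #  t=1,i=11
  bits 00100101110101011001111000010111 = 634756631

634756631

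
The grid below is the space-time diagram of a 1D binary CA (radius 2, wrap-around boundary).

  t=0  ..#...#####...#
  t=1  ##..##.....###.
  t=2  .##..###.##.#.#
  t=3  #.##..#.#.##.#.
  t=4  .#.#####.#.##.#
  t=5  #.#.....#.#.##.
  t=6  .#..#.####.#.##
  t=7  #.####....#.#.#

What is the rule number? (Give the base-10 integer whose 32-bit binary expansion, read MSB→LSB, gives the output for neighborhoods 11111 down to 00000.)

252149294

  nb #####: next=.  (t=0,i=8, bit31=0)
  nb ####.: next=.  (t=0,i=9, bit30=0)
  nb ###.#: next=.  (t=1,i=13, bit29=0)
  nb ###..: next=.  (t=0,i=10, bit28=0)
  nb ##.##: next=#  (t=1,i=14, bit27=1)
  nb ##.#.: next=#  (t=2,i=11, bit26=1)
  nb ##..#: next=#  (t=1,i=2, bit25=1)
  nb ##...: next=#  (t=0,i=11, bit24=1)
  nb #.###: next=.  (t=4,i=3, bit23=0)
  nb #.##.: next=.  (t=1,i=0, bit22=0)
  nb #.#.#: next=.  (t=2,i=12, bit21=0)
  nb #.#..: next=.  (t=5,i=2, bit20=0)
  nb #..##: next=.  (t=1,i=3, bit19=0)
  nb #..#.: next=#  (t=0,i=1, bit18=1)
  nb #...#: next=#  (t=0,i=4, bit17=1)
  nb #....: next=#  (t=1,i=7, bit16=1)
  nb .####: next=.  (t=0,i=7, bit15=0)
  nb .###.: next=#  (t=1,i=12, bit14=1)
  nb .##.#: next=#  (t=2,i=10, bit13=1)
  nb .##..: next=#  (t=1,i=1, bit12=1)
  nb .#.##: next=#  (t=2,i=0, bit11=1)
  nb .#.#.: next=#  (t=2,i=13, bit10=1)
  nb .#..#: next=#  (t=0,i=0, bit9=1)
  nb .#...: next=.  (t=0,i=3, bit8=0)
  nb ..###: next=.  (t=0,i=6, bit7=0)
  nb ..##.: next=.  (t=1,i=4, bit6=0)
  nb ..#.#: next=#  (t=3,i=6, bit5=1)
  nb ..#..: next=.  (t=0,i=2, bit4=0)
  nb ...##: next=#  (t=0,i=5, bit3=1)
  nb ...#.: next=#  (t=0,i=13, bit2=1)
  nb ....#: next=#  (t=1,i=9, bit1=1)
  nb .....: next=.  (t=1,i=8, bit0=0)
  bits 00001111000001110111111000101110 = 252149294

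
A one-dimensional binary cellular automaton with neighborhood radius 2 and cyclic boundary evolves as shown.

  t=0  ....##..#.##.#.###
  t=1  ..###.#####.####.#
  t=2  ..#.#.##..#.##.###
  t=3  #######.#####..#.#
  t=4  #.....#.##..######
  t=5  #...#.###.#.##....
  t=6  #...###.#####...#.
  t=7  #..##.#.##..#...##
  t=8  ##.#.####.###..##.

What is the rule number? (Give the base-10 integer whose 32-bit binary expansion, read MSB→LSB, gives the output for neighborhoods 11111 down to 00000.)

921996538

  nb #####: next=.  (t=1,i=8, bit31=0)
  nb ####.: next=.  (t=1,i=9, bit30=0)
  nb ###.#: next=#  (t=1,i=4, bit29=1)
  nb ###..: next=#  (t=0,i=17, bit28=1)
  nb ##.##: next=.  (t=1,i=5, bit27=0)
  nb ##.#.: next=#  (t=0,i=12, bit26=1)
  nb ##..#: next=#  (t=0,i=6, bit25=1)
  nb ##...: next=.  (t=0,i=0, bit24=0)
  nb #.###: next=#  (t=0,i=15, bit23=1)
  nb #.##.: next=#  (t=0,i=10, bit22=1)
  nb #.#.#: next=#  (t=0,i=13, bit21=1)
  nb #.#..: next=#  (t=1,i=17, bit20=1)
  nb #..##: next=.  (t=1,i=1, bit19=0)
  nb #..#.: next=#  (t=0,i=7, bit18=1)
  nb #...#: next=.  (t=5,i=2, bit17=0)
  nb #....: next=.  (t=0,i=1, bit16=0)
  nb .####: next=#  (t=1,i=7, bit15=1)
  nb .###.: next=.  (t=0,i=16, bit14=0)
  nb .##.#: next=.  (t=0,i=11, bit13=0)
  nb .##..: next=.  (t=0,i=5, bit12=0)
  nb .#.##: next=#  (t=0,i=9, bit11=1)
  nb .#.#.: next=#  (t=2,i=3, bit10=1)
  nb .#..#: next=.  (t=1,i=0, bit9=0)
  nb .#...: next=.  (t=5,i=1, bit8=0)
  nb ..###: next=#  (t=1,i=2, bit7=1)
  nb ..##.: next=#  (t=0,i=4, bit6=1)
  nb ..#.#: next=#  (t=0,i=8, bit5=1)
  nb ..#..: next=#  (t=5,i=0, bit4=1)
  nb ...##: next=#  (t=0,i=3, bit3=1)
  nb ...#.: next=.  (t=4,i=5, bit2=0)
  nb ....#: next=#  (t=0,i=2, bit1=1)
  nb .....: next=.  (t=4,i=3, bit0=0)
  bits 00110110111101001000110011111010 = 921996538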